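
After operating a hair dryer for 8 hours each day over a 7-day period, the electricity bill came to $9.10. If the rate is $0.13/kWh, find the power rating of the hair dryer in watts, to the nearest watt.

1250 W

Energy = $9.10 ÷ $0.13/kWh = 70 kWh
Runtime = 8 h/day × 7 days = 56 h
Power = 70 kWh ÷ 56 h = 1.25 kW = 1250 W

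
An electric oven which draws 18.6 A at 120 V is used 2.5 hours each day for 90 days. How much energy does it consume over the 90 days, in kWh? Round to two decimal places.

Power = 18.6 A × 120 V = 2232 W = 2.232 kW
Runtime = 2.5 h/day × 90 days = 225 h
Energy = 2.232 kW × 225 h = 502.2 kWh

502.20 kWh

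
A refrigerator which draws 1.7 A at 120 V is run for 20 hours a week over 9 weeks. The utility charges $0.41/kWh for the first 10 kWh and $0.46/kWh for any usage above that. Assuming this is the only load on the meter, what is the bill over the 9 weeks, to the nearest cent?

$16.39

Power = 1.7 A × 120 V = 204 W = 0.204 kW
Runtime = 20 h/week × 9 weeks = 180 h
Energy = 0.204 kW × 180 h = 36.72 kWh
Tier 1 (0–10 kWh): 10 × $0.41 = $4.1
Above 10 kWh: 26.72 × $0.46 = $12.2912
Bill = $16.39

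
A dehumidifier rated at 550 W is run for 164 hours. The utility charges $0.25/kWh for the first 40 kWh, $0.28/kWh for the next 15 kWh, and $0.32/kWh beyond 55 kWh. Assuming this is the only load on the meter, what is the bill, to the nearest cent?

$25.46

Energy = 0.55 kW × 164 h = 90.2 kWh
Tier 1 (0–40 kWh): 40 × $0.25 = $10
Tier 2 (40–55 kWh): 15 × $0.28 = $4.2
Above 55 kWh: 35.2 × $0.32 = $11.264
Bill = $25.46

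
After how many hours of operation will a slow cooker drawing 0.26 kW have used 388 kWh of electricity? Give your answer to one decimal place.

Hours = 388 kWh ÷ 0.26 kW = 1492.3 h

1492.3 h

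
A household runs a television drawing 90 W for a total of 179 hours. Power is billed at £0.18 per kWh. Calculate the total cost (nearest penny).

£2.90

Energy = 0.09 kW × 179 h = 16.11 kWh
Cost = 16.11 kWh × £0.18/kWh = £2.90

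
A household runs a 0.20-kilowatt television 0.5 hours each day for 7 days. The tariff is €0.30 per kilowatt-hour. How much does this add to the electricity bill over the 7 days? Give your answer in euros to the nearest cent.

Runtime = 0.5 h/day × 7 days = 3.5 h
Energy = 0.2 kW × 3.5 h = 0.7 kWh
Cost = 0.7 kWh × €0.30/kWh = €0.21

€0.21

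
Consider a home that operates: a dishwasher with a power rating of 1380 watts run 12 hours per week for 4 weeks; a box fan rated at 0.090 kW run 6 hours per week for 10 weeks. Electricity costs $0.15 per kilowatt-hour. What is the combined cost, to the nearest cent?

dishwasher: Runtime = 12 h/week × 4 weeks = 48 h
dishwasher: 1.38 kW × 48 h = 66.24 kWh
box fan: Runtime = 6 h/week × 10 weeks = 60 h
box fan: 0.09 kW × 60 h = 5.4 kWh
Total energy = 71.64 kWh
Cost = 71.64 × $0.15 = $10.75

$10.75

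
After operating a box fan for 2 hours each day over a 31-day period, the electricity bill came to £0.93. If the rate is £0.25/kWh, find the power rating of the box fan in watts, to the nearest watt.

Energy = £0.93 ÷ £0.25/kWh = 3.72 kWh
Runtime = 2 h/day × 31 days = 62 h
Power = 3.72 kWh ÷ 62 h = 0.06 kW = 60 W

60 W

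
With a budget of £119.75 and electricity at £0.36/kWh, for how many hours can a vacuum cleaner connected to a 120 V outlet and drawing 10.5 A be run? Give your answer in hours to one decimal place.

264.0 h

Power = 10.5 A × 120 V = 1260 W = 1.26 kW
Energy available = £119.75 ÷ £0.36/kWh = 332.6389 kWh
Hours = 332.6389 kWh ÷ 1.26 kW = 264.0 h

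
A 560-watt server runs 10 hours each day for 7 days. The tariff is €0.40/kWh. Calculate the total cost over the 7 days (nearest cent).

Runtime = 10 h/day × 7 days = 70 h
Energy = 0.56 kW × 70 h = 39.2 kWh
Cost = 39.2 kWh × €0.40/kWh = €15.68

€15.68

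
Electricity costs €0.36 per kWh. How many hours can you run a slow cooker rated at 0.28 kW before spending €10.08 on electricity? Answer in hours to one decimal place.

Energy available = €10.08 ÷ €0.36/kWh = 28 kWh
Hours = 28 kWh ÷ 0.28 kW = 100.0 h

100.0 h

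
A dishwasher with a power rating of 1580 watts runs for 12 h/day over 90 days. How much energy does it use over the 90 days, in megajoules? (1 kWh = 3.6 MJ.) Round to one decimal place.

Runtime = 12 h/day × 90 days = 1080 h
Energy = 1.58 kW × 1080 h = 1706.4 kWh
= 1706.4 × 3.6 MJ = 6143.0 MJ

6143.0 MJ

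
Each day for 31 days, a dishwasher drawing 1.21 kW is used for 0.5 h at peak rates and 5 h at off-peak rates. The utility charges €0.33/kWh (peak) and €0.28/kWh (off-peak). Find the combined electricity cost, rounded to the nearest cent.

€58.70

Peak energy = 1.21 kW × 0.5 h × 31 = 18.755 kWh
Off-peak energy = 1.21 kW × 5 h × 31 = 187.55 kWh
Cost = 18.755 × €0.33 + 187.55 × €0.28 = €6.18915 + €52.514 = €58.70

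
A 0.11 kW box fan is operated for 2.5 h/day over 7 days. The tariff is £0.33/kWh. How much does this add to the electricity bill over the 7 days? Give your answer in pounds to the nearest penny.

Runtime = 2.5 h/day × 7 days = 17.5 h
Energy = 0.11 kW × 17.5 h = 1.925 kWh
Cost = 1.925 kWh × £0.33/kWh = £0.64

£0.64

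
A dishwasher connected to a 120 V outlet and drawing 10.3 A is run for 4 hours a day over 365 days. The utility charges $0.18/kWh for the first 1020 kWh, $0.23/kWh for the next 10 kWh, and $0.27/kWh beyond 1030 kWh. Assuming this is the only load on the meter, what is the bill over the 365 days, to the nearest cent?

$395.03

Power = 10.3 A × 120 V = 1236 W = 1.236 kW
Runtime = 4 h/day × 365 days = 1460 h
Energy = 1.236 kW × 1460 h = 1804.56 kWh
Tier 1 (0–1020 kWh): 1020 × $0.18 = $183.6
Tier 2 (1020–1030 kWh): 10 × $0.23 = $2.3
Above 1030 kWh: 774.56 × $0.27 = $209.1312
Bill = $395.03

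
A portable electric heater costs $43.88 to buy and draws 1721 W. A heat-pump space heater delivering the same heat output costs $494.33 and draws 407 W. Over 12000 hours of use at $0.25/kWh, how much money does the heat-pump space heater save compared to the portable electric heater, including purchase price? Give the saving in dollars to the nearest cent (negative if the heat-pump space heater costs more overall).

$3491.55

portable electric heater: $43.88 + (1721/1000) kW × 12000 h × $0.25 = $43.88 + $5163 = $5206.88
heat-pump space heater: $494.33 + (407/1000) kW × 12000 h × $0.25 = $494.33 + $1221 = $1715.33
Saving = $5206.88 − $1715.33 = $3491.55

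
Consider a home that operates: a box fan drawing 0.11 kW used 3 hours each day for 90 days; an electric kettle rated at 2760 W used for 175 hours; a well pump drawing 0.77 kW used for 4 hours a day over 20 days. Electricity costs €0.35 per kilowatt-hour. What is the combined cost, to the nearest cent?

€201.01

box fan: Runtime = 3 h/day × 90 days = 270 h
box fan: 0.11 kW × 270 h = 29.7 kWh
electric kettle: 2.76 kW × 175 h = 483 kWh
well pump: Runtime = 4 h/day × 20 days = 80 h
well pump: 0.77 kW × 80 h = 61.6 kWh
Total energy = 574.3 kWh
Cost = 574.3 × €0.35 = €201.01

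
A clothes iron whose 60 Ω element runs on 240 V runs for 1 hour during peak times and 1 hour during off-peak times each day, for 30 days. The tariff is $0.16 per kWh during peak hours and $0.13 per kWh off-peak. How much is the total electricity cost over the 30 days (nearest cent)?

$8.35

Power = V²/R = 240²/60 = 960 W = 0.96 kW
Peak energy = 0.96 kW × 1 h × 30 = 28.8 kWh
Off-peak energy = 0.96 kW × 1 h × 30 = 28.8 kWh
Cost = 28.8 × $0.16 + 28.8 × $0.13 = $4.608 + $3.744 = $8.35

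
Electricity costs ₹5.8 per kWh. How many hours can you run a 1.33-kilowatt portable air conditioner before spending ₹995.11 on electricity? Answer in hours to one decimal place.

129.0 h

Energy available = ₹995.11 ÷ ₹5.8/kWh = 171.5707 kWh
Hours = 171.5707 kWh ÷ 1.33 kW = 129.0 h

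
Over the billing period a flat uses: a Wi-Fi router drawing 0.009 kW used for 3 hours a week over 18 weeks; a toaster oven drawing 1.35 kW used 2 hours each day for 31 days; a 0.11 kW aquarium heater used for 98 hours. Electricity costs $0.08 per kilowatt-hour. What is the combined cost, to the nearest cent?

Wi-Fi router: Runtime = 3 h/week × 18 weeks = 54 h
Wi-Fi router: 0.009 kW × 54 h = 0.486 kWh
toaster oven: Runtime = 2 h/day × 31 days = 62 h
toaster oven: 1.35 kW × 62 h = 83.7 kWh
aquarium heater: 0.11 kW × 98 h = 10.78 kWh
Total energy = 94.966 kWh
Cost = 94.966 × $0.08 = $7.60

$7.60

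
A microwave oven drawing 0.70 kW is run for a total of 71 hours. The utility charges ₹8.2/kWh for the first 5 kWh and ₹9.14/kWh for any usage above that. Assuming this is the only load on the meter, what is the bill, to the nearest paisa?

Energy = 0.7 kW × 71 h = 49.7 kWh
Tier 1 (0–5 kWh): 5 × ₹8.2 = ₹41
Above 5 kWh: 44.7 × ₹9.14 = ₹408.558
Bill = ₹449.56

₹449.56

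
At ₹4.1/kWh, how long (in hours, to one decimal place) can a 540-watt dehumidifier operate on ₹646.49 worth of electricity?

292.0 h

Energy available = ₹646.49 ÷ ₹4.1/kWh = 157.6805 kWh
Hours = 157.6805 kWh ÷ 0.54 kW = 292.0 h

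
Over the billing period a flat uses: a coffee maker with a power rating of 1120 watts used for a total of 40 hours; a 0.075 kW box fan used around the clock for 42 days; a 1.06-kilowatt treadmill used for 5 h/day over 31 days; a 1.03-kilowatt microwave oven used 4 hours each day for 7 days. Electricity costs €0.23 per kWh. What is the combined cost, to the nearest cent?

coffee maker: 1.12 kW × 40 h = 44.8 kWh
box fan: Runtime = 24 h × 42 = 1008 h
box fan: 0.075 kW × 1008 h = 75.6 kWh
treadmill: Runtime = 5 h/day × 31 days = 155 h
treadmill: 1.06 kW × 155 h = 164.3 kWh
microwave oven: Runtime = 4 h/day × 7 days = 28 h
microwave oven: 1.03 kW × 28 h = 28.84 kWh
Total energy = 313.54 kWh
Cost = 313.54 × €0.23 = €72.11

€72.11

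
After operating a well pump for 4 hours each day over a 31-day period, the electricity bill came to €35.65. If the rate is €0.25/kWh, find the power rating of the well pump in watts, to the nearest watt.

Energy = €35.65 ÷ €0.25/kWh = 142.6 kWh
Runtime = 4 h/day × 31 days = 124 h
Power = 142.6 kWh ÷ 124 h = 1.15 kW = 1150 W

1150 W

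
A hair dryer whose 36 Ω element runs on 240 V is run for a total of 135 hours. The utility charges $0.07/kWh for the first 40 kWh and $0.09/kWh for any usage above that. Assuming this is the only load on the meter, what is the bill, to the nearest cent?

$18.64

Power = V²/R = 240²/36 = 1600 W = 1.6 kW
Energy = 1.6 kW × 135 h = 216 kWh
Tier 1 (0–40 kWh): 40 × $0.07 = $2.8
Above 40 kWh: 176 × $0.09 = $15.84
Bill = $18.64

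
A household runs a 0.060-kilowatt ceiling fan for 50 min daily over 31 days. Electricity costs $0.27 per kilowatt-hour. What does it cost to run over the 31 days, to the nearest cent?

Runtime = 50 min × 31 = 1550 min = 25.833333… h
Energy = 0.06 kW × 25.833333… h = 1.55 kWh
Cost = 1.55 kWh × $0.27/kWh = $0.42

$0.42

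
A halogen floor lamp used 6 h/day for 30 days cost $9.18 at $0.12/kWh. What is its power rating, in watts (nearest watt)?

Energy = $9.18 ÷ $0.12/kWh = 76.5 kWh
Runtime = 6 h/day × 30 days = 180 h
Power = 76.5 kWh ÷ 180 h = 0.425 kW = 425 W

425 W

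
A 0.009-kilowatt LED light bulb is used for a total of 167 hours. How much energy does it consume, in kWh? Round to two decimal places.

Energy = 0.009 kW × 167 h = 1.503 kWh ≈ 1.50 kWh

1.50 kWh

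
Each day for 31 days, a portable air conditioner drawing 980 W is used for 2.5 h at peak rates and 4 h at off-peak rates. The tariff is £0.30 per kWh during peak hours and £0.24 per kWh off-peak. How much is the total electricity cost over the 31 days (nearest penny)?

£51.95

Peak energy = 0.98 kW × 2.5 h × 31 = 75.95 kWh
Off-peak energy = 0.98 kW × 4 h × 31 = 121.52 kWh
Cost = 75.95 × £0.30 + 121.52 × £0.24 = £22.785 + £29.1648 = £51.95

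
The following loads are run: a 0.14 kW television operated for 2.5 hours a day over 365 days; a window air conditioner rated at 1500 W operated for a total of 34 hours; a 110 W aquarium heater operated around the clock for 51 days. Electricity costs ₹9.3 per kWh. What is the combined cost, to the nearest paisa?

₹2914.53

television: Runtime = 2.5 h/day × 365 days = 912.5 h
television: 0.14 kW × 912.5 h = 127.75 kWh
window air conditioner: 1.5 kW × 34 h = 51 kWh
aquarium heater: Runtime = 24 h × 51 = 1224 h
aquarium heater: 0.11 kW × 1224 h = 134.64 kWh
Total energy = 313.39 kWh
Cost = 313.39 × ₹9.3 = ₹2914.53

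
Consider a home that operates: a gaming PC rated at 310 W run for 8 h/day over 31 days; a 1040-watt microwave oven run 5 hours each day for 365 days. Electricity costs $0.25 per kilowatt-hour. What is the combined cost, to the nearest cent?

gaming PC: Runtime = 8 h/day × 31 days = 248 h
gaming PC: 0.31 kW × 248 h = 76.88 kWh
microwave oven: Runtime = 5 h/day × 365 days = 1825 h
microwave oven: 1.04 kW × 1825 h = 1898 kWh
Total energy = 1974.88 kWh
Cost = 1974.88 × $0.25 = $493.72

$493.72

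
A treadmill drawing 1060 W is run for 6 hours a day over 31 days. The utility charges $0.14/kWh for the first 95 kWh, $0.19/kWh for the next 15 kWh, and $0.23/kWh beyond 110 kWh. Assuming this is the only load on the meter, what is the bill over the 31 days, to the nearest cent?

$36.20

Runtime = 6 h/day × 31 days = 186 h
Energy = 1.06 kW × 186 h = 197.16 kWh
Tier 1 (0–95 kWh): 95 × $0.14 = $13.3
Tier 2 (95–110 kWh): 15 × $0.19 = $2.85
Above 110 kWh: 87.16 × $0.23 = $20.0468
Bill = $36.20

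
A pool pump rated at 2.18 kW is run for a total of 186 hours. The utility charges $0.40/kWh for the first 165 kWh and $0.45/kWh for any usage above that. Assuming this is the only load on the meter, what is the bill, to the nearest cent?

$174.22

Energy = 2.18 kW × 186 h = 405.48 kWh
Tier 1 (0–165 kWh): 165 × $0.40 = $66
Above 165 kWh: 240.48 × $0.45 = $108.216
Bill = $174.22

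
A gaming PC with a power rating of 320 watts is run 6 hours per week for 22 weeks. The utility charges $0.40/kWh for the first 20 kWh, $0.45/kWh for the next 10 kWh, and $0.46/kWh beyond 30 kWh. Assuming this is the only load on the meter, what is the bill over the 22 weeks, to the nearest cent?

Runtime = 6 h/week × 22 weeks = 132 h
Energy = 0.32 kW × 132 h = 42.24 kWh
Tier 1 (0–20 kWh): 20 × $0.40 = $8
Tier 2 (20–30 kWh): 10 × $0.45 = $4.5
Above 30 kWh: 12.24 × $0.46 = $5.6304
Bill = $18.13

$18.13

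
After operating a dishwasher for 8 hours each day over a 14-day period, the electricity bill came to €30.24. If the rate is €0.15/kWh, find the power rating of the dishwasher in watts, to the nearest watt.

Energy = €30.24 ÷ €0.15/kWh = 201.6 kWh
Runtime = 8 h/day × 14 days = 112 h
Power = 201.6 kWh ÷ 112 h = 1.8 kW = 1800 W

1800 W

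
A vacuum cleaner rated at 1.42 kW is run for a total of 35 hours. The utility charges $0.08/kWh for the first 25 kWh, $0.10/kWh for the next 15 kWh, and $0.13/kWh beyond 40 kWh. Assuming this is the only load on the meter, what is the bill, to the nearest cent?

$4.76

Energy = 1.42 kW × 35 h = 49.7 kWh
Tier 1 (0–25 kWh): 25 × $0.08 = $2
Tier 2 (25–40 kWh): 15 × $0.10 = $1.5
Above 40 kWh: 9.7 × $0.13 = $1.261
Bill = $4.76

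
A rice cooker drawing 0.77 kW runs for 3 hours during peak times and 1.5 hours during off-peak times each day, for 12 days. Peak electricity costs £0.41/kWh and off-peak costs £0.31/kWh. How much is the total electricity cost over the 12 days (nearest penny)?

Peak energy = 0.77 kW × 3 h × 12 = 27.72 kWh
Off-peak energy = 0.77 kW × 1.5 h × 12 = 13.86 kWh
Cost = 27.72 × £0.41 + 13.86 × £0.31 = £11.3652 + £4.2966 = £15.66

£15.66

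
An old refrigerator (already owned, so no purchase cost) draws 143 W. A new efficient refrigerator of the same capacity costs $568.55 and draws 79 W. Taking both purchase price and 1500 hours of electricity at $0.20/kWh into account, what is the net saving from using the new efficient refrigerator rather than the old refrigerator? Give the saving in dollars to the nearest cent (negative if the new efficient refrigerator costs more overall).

old refrigerator: $0.00 + (143/1000) kW × 1500 h × $0.20 = $0.00 + $42.9 = $42.9
new efficient refrigerator: $568.55 + (79/1000) kW × 1500 h × $0.20 = $568.55 + $23.7 = $592.25
Saving = $42.9 − $592.25 = −$549.35

-$549.35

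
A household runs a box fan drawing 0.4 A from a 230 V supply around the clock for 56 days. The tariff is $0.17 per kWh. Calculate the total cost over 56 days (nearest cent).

Power = 0.4 A × 230 V = 92 W = 0.092 kW
Runtime = 24 h × 56 = 1344 h
Energy = 0.092 kW × 1344 h = 123.648 kWh
Cost = 123.648 kWh × $0.17/kWh = $21.02

$21.02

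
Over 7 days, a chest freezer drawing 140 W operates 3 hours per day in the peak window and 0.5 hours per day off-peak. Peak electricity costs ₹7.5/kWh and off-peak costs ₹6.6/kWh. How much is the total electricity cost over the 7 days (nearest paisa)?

Peak energy = 0.14 kW × 3 h × 7 = 2.94 kWh
Off-peak energy = 0.14 kW × 0.5 h × 7 = 0.49 kWh
Cost = 2.94 × ₹7.5 + 0.49 × ₹6.6 = ₹22.05 + ₹3.234 = ₹25.28

₹25.28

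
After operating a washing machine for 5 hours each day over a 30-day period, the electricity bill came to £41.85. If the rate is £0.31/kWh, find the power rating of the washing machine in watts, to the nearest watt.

900 W

Energy = £41.85 ÷ £0.31/kWh = 135 kWh
Runtime = 5 h/day × 30 days = 150 h
Power = 135 kWh ÷ 150 h = 0.9 kW = 900 W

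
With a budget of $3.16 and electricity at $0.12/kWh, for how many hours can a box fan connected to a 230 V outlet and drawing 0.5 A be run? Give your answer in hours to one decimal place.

229.0 h

Power = 0.5 A × 230 V = 115 W = 0.115 kW
Energy available = $3.16 ÷ $0.12/kWh = 26.3333 kWh
Hours = 26.3333 kWh ÷ 0.115 kW = 229.0 h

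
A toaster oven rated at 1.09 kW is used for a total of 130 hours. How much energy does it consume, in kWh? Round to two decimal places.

Energy = 1.09 kW × 130 h = 141.7 kWh

141.70 kWh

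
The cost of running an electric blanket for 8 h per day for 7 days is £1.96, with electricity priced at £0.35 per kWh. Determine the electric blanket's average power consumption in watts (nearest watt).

100 W

Energy = £1.96 ÷ £0.35/kWh = 5.6 kWh
Runtime = 8 h/day × 7 days = 56 h
Power = 5.6 kWh ÷ 56 h = 0.1 kW = 100 W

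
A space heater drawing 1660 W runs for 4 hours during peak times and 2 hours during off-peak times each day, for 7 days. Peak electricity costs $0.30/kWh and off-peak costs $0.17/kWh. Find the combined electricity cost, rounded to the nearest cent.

$17.89

Peak energy = 1.66 kW × 4 h × 7 = 46.48 kWh
Off-peak energy = 1.66 kW × 2 h × 7 = 23.24 kWh
Cost = 46.48 × $0.30 + 23.24 × $0.17 = $13.944 + $3.9508 = $17.89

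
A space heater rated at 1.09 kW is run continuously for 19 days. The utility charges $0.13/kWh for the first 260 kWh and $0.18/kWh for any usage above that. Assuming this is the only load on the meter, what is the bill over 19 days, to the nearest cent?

Runtime = 24 h × 19 = 456 h
Energy = 1.09 kW × 456 h = 497.04 kWh
Tier 1 (0–260 kWh): 260 × $0.13 = $33.8
Above 260 kWh: 237.04 × $0.18 = $42.6672
Bill = $76.47

$76.47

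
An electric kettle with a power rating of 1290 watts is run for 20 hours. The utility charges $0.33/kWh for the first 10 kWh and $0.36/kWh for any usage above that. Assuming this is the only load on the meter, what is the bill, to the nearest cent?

$8.99

Energy = 1.29 kW × 20 h = 25.8 kWh
Tier 1 (0–10 kWh): 10 × $0.33 = $3.3
Above 10 kWh: 15.8 × $0.36 = $5.688
Bill = $8.99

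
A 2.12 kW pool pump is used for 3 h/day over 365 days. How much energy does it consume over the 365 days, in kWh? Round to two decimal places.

2321.40 kWh

Runtime = 3 h/day × 365 days = 1095 h
Energy = 2.12 kW × 1095 h = 2321.4 kWh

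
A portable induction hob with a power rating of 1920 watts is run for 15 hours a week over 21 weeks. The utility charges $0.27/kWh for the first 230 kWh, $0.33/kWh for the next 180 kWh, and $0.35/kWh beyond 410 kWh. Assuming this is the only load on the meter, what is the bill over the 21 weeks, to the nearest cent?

$189.68

Runtime = 15 h/week × 21 weeks = 315 h
Energy = 1.92 kW × 315 h = 604.8 kWh
Tier 1 (0–230 kWh): 230 × $0.27 = $62.1
Tier 2 (230–410 kWh): 180 × $0.33 = $59.4
Above 410 kWh: 194.8 × $0.35 = $68.18
Bill = $189.68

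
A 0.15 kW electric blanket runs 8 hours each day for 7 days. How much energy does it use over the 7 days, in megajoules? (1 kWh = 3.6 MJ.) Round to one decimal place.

Runtime = 8 h/day × 7 days = 56 h
Energy = 0.15 kW × 56 h = 8.4 kWh
= 8.4 × 3.6 MJ = 30.2 MJ

30.2 MJ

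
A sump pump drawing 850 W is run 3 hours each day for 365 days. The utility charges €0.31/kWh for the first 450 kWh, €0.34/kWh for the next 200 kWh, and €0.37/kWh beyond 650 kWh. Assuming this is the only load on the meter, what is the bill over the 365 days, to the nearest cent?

Runtime = 3 h/day × 365 days = 1095 h
Energy = 0.85 kW × 1095 h = 930.75 kWh
Tier 1 (0–450 kWh): 450 × €0.31 = €139.5
Tier 2 (450–650 kWh): 200 × €0.34 = €68
Above 650 kWh: 280.75 × €0.37 = €103.8775
Bill = €311.38

€311.38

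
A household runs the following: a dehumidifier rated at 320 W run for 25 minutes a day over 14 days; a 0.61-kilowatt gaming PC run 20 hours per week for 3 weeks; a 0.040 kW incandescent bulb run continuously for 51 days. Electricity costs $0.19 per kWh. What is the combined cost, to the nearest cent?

$16.61

dehumidifier: Runtime = 25 min × 14 = 350 min = 5.833333… h
dehumidifier: 0.32 kW × 5.833333… h = 1.866666… kWh
gaming PC: Runtime = 20 h/week × 3 weeks = 60 h
gaming PC: 0.61 kW × 60 h = 36.6 kWh
incandescent bulb: Runtime = 24 h × 51 = 1224 h
incandescent bulb: 0.04 kW × 1224 h = 48.96 kWh
Total energy = 87.426666… kWh
Cost = 87.426666… × $0.19 = $16.61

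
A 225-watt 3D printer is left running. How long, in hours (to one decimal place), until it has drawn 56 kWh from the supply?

248.9 h

Hours = 56 kWh ÷ 0.225 kW = 248.9 h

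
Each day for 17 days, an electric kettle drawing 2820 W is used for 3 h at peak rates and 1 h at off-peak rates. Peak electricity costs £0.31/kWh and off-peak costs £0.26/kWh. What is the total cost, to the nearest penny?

Peak energy = 2.82 kW × 3 h × 17 = 143.82 kWh
Off-peak energy = 2.82 kW × 1 h × 17 = 47.94 kWh
Cost = 143.82 × £0.31 + 47.94 × £0.26 = £44.5842 + £12.4644 = £57.05

£57.05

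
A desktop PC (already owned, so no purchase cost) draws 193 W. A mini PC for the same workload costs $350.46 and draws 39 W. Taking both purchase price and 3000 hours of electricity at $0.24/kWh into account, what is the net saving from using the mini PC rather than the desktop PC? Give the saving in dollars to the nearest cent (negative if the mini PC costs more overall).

-$239.58

desktop PC: $0.00 + (193/1000) kW × 3000 h × $0.24 = $0.00 + $138.96 = $138.96
mini PC: $350.46 + (39/1000) kW × 3000 h × $0.24 = $350.46 + $28.08 = $378.54
Saving = $138.96 − $378.54 = −$239.58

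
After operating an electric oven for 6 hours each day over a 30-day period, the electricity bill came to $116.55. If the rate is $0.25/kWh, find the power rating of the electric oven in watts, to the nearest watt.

Energy = $116.55 ÷ $0.25/kWh = 466.2 kWh
Runtime = 6 h/day × 30 days = 180 h
Power = 466.2 kWh ÷ 180 h = 2.59 kW = 2590 W

2590 W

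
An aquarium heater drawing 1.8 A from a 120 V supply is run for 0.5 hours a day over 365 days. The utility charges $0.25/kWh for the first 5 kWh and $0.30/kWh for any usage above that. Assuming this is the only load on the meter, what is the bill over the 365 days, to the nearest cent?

$11.58

Power = 1.8 A × 120 V = 216 W = 0.216 kW
Runtime = 0.5 h/day × 365 days = 182.5 h
Energy = 0.216 kW × 182.5 h = 39.42 kWh
Tier 1 (0–5 kWh): 5 × $0.25 = $1.25
Above 5 kWh: 34.42 × $0.30 = $10.326
Bill = $11.58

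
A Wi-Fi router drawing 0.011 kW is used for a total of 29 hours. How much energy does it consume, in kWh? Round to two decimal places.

Energy = 0.011 kW × 29 h = 0.319 kWh ≈ 0.32 kWh

0.32 kWh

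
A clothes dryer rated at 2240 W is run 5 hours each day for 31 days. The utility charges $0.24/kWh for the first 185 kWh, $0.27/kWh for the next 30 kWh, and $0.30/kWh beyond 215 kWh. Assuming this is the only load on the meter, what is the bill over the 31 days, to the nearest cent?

Runtime = 5 h/day × 31 days = 155 h
Energy = 2.24 kW × 155 h = 347.2 kWh
Tier 1 (0–185 kWh): 185 × $0.24 = $44.4
Tier 2 (185–215 kWh): 30 × $0.27 = $8.1
Above 215 kWh: 132.2 × $0.30 = $39.66
Bill = $92.16

$92.16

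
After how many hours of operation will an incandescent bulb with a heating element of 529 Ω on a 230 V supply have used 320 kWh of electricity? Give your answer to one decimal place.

Power = V²/R = 230²/529 = 100 W = 0.1 kW
Hours = 320 kWh ÷ 0.1 kW = 3200.0 h

3200.0 h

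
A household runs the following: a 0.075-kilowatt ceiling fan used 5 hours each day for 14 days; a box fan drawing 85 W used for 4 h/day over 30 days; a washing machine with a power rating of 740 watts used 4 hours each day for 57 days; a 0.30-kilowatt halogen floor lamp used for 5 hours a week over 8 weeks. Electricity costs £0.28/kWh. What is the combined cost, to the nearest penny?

ceiling fan: Runtime = 5 h/day × 14 days = 70 h
ceiling fan: 0.075 kW × 70 h = 5.25 kWh
box fan: Runtime = 4 h/day × 30 days = 120 h
box fan: 0.085 kW × 120 h = 10.2 kWh
washing machine: Runtime = 4 h/day × 57 days = 228 h
washing machine: 0.74 kW × 228 h = 168.72 kWh
halogen floor lamp: Runtime = 5 h/week × 8 weeks = 40 h
halogen floor lamp: 0.3 kW × 40 h = 12 kWh
Total energy = 196.17 kWh
Cost = 196.17 × £0.28 = £54.93

£54.93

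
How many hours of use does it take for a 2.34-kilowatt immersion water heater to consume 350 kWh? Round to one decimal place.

Hours = 350 kWh ÷ 2.34 kW = 149.6 h

149.6 h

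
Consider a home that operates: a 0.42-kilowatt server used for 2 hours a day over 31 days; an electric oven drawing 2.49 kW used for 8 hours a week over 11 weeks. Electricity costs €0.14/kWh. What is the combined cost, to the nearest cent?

server: Runtime = 2 h/day × 31 days = 62 h
server: 0.42 kW × 62 h = 26.04 kWh
electric oven: Runtime = 8 h/week × 11 weeks = 88 h
electric oven: 2.49 kW × 88 h = 219.12 kWh
Total energy = 245.16 kWh
Cost = 245.16 × €0.14 = €34.32

€34.32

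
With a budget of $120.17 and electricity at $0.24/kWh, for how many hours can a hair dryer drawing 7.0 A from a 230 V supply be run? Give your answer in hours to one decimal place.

Power = 7.0 A × 230 V = 1610 W = 1.61 kW
Energy available = $120.17 ÷ $0.24/kWh = 500.7083 kWh
Hours = 500.7083 kWh ÷ 1.61 kW = 311.0 h

311.0 h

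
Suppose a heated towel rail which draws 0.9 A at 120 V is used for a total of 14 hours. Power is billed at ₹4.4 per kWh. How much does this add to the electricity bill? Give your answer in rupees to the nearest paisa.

₹6.65

Power = 0.9 A × 120 V = 108 W = 0.108 kW
Energy = 0.108 kW × 14 h = 1.512 kWh
Cost = 1.512 kWh × ₹4.4/kWh = ₹6.65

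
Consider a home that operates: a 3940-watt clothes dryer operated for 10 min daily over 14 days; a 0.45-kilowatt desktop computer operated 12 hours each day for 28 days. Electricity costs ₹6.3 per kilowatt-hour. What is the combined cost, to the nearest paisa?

₹1010.48

clothes dryer: Runtime = 10 min × 14 = 140 min = 2.333333… h
clothes dryer: 3.94 kW × 2.333333… h = 9.193333… kWh
desktop computer: Runtime = 12 h/day × 28 days = 336 h
desktop computer: 0.45 kW × 336 h = 151.2 kWh
Total energy = 160.393333… kWh
Cost = 160.393333… × ₹6.3 = ₹1010.48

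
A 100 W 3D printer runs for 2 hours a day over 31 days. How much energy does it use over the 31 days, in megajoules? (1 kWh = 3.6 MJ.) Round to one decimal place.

Runtime = 2 h/day × 31 days = 62 h
Energy = 0.1 kW × 62 h = 6.2 kWh
= 6.2 × 3.6 MJ = 22.3 MJ

22.3 MJ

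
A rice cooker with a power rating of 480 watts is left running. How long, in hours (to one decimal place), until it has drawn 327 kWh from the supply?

Hours = 327 kWh ÷ 0.48 kW = 681.3 h

681.3 h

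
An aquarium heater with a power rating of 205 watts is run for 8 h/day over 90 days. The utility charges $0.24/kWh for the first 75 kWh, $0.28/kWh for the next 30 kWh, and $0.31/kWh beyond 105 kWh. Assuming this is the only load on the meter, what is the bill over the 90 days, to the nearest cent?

$39.61

Runtime = 8 h/day × 90 days = 720 h
Energy = 0.205 kW × 720 h = 147.6 kWh
Tier 1 (0–75 kWh): 75 × $0.24 = $18
Tier 2 (75–105 kWh): 30 × $0.28 = $8.4
Above 105 kWh: 42.6 × $0.31 = $13.206
Bill = $39.61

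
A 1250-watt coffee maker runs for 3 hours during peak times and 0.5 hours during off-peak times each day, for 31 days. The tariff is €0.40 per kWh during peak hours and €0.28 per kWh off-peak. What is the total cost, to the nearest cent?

€51.93

Peak energy = 1.25 kW × 3 h × 31 = 116.25 kWh
Off-peak energy = 1.25 kW × 0.5 h × 31 = 19.375 kWh
Cost = 116.25 × €0.40 + 19.375 × €0.28 = €46.5 + €5.425 = €51.93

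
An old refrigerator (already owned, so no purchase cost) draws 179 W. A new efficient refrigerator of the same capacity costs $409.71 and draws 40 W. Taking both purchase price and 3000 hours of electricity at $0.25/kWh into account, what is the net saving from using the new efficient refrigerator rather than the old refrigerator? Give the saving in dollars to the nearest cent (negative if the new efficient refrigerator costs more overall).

old refrigerator: $0.00 + (179/1000) kW × 3000 h × $0.25 = $0.00 + $134.25 = $134.25
new efficient refrigerator: $409.71 + (40/1000) kW × 3000 h × $0.25 = $409.71 + $30 = $439.71
Saving = $134.25 − $439.71 = −$305.46

-$305.46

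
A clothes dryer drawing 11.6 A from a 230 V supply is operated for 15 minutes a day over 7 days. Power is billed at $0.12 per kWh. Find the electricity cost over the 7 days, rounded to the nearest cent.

$0.56

Power = 11.6 A × 230 V = 2668 W = 2.668 kW
Runtime = 15 min × 7 = 105 min = 1.75 h
Energy = 2.668 kW × 1.75 h = 4.669 kWh
Cost = 4.669 kWh × $0.12/kWh = $0.56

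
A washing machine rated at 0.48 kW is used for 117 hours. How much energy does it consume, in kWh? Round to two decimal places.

Energy = 0.48 kW × 117 h = 56.16 kWh

56.16 kWh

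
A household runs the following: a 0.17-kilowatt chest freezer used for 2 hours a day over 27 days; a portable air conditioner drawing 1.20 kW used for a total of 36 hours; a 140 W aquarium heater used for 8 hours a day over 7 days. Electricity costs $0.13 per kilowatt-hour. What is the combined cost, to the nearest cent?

$7.83

chest freezer: Runtime = 2 h/day × 27 days = 54 h
chest freezer: 0.17 kW × 54 h = 9.18 kWh
portable air conditioner: 1.2 kW × 36 h = 43.2 kWh
aquarium heater: Runtime = 8 h/day × 7 days = 56 h
aquarium heater: 0.14 kW × 56 h = 7.84 kWh
Total energy = 60.22 kWh
Cost = 60.22 × $0.13 = $7.83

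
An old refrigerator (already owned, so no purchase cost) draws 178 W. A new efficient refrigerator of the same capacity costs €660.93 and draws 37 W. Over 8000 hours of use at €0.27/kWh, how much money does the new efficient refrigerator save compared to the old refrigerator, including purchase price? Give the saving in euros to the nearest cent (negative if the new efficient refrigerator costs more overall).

-€356.37

old refrigerator: €0.00 + (178/1000) kW × 8000 h × €0.27 = €0.00 + €384.48 = €384.48
new efficient refrigerator: €660.93 + (37/1000) kW × 8000 h × €0.27 = €660.93 + €79.92 = €740.85
Saving = €384.48 − €740.85 = −€356.37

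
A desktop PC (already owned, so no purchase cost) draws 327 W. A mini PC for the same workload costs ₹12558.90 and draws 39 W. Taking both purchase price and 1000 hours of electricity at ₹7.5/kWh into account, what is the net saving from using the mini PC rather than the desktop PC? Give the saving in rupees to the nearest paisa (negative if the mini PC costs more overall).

desktop PC: ₹0.00 + (327/1000) kW × 1000 h × ₹7.5 = ₹0.00 + ₹2452.5 = ₹2452.5
mini PC: ₹12558.90 + (39/1000) kW × 1000 h × ₹7.5 = ₹12558.90 + ₹292.5 = ₹12851.4
Saving = ₹2452.5 − ₹12851.4 = −₹10398.9

-₹10398.90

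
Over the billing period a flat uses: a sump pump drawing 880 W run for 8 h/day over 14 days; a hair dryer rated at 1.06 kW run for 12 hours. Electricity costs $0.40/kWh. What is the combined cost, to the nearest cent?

sump pump: Runtime = 8 h/day × 14 days = 112 h
sump pump: 0.88 kW × 112 h = 98.56 kWh
hair dryer: 1.06 kW × 12 h = 12.72 kWh
Total energy = 111.28 kWh
Cost = 111.28 × $0.40 = $44.51

$44.51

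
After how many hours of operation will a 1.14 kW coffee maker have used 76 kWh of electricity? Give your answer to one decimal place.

Hours = 76 kWh ÷ 1.14 kW = 66.7 h

66.7 h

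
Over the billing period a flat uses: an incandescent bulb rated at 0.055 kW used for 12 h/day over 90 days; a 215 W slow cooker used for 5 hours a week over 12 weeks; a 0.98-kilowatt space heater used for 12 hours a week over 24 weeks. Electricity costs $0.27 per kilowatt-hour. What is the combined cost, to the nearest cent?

$95.73

incandescent bulb: Runtime = 12 h/day × 90 days = 1080 h
incandescent bulb: 0.055 kW × 1080 h = 59.4 kWh
slow cooker: Runtime = 5 h/week × 12 weeks = 60 h
slow cooker: 0.215 kW × 60 h = 12.9 kWh
space heater: Runtime = 12 h/week × 24 weeks = 288 h
space heater: 0.98 kW × 288 h = 282.24 kWh
Total energy = 354.54 kWh
Cost = 354.54 × $0.27 = $95.73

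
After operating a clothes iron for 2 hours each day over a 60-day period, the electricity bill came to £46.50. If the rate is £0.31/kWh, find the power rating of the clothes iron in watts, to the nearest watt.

1250 W

Energy = £46.50 ÷ £0.31/kWh = 150 kWh
Runtime = 2 h/day × 60 days = 120 h
Power = 150 kWh ÷ 120 h = 1.25 kW = 1250 W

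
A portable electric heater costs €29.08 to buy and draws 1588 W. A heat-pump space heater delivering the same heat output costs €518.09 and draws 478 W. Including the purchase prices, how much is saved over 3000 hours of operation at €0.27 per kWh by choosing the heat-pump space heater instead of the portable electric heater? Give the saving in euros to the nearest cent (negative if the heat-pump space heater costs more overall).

€410.09

portable electric heater: €29.08 + (1588/1000) kW × 3000 h × €0.27 = €29.08 + €1286.28 = €1315.36
heat-pump space heater: €518.09 + (478/1000) kW × 3000 h × €0.27 = €518.09 + €387.18 = €905.27
Saving = €1315.36 − €905.27 = €410.09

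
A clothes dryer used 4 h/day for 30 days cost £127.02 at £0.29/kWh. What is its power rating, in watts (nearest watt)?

3650 W

Energy = £127.02 ÷ £0.29/kWh = 438 kWh
Runtime = 4 h/day × 30 days = 120 h
Power = 438 kWh ÷ 120 h = 3.65 kW = 3650 W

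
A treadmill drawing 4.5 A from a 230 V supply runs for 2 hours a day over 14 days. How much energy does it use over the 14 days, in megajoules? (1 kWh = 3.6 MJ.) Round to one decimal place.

104.3 MJ

Power = 4.5 A × 230 V = 1035 W = 1.035 kW
Runtime = 2 h/day × 14 days = 28 h
Energy = 1.035 kW × 28 h = 28.98 kWh
= 28.98 × 3.6 MJ = 104.3 MJ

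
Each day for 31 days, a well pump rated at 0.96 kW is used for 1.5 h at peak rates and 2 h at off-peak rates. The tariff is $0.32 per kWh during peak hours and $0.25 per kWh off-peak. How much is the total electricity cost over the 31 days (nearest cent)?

Peak energy = 0.96 kW × 1.5 h × 31 = 44.64 kWh
Off-peak energy = 0.96 kW × 2 h × 31 = 59.52 kWh
Cost = 44.64 × $0.32 + 59.52 × $0.25 = $14.2848 + $14.88 = $29.16

$29.16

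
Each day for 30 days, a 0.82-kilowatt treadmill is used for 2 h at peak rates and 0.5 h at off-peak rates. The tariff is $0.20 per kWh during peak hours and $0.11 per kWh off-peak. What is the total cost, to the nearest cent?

Peak energy = 0.82 kW × 2 h × 30 = 49.2 kWh
Off-peak energy = 0.82 kW × 0.5 h × 30 = 12.3 kWh
Cost = 49.2 × $0.20 + 12.3 × $0.11 = $9.84 + $1.353 = $11.19

$11.19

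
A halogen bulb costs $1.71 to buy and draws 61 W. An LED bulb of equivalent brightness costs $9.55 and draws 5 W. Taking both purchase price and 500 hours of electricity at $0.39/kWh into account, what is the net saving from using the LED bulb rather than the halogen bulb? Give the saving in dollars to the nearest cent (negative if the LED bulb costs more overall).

halogen bulb: $1.71 + (61/1000) kW × 500 h × $0.39 = $1.71 + $11.895 = $13.605
LED bulb: $9.55 + (5/1000) kW × 500 h × $0.39 = $9.55 + $0.975 = $10.525
Saving = $13.605 − $10.525 = $3.08

$3.08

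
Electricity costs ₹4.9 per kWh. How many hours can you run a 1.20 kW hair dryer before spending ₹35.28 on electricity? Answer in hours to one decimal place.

Energy available = ₹35.28 ÷ ₹4.9/kWh = 7.2 kWh
Hours = 7.2 kWh ÷ 1.2 kW = 6.0 h

6.0 h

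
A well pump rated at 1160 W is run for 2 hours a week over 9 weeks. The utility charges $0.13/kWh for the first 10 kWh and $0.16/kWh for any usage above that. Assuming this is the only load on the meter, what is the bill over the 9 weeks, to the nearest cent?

$3.04

Runtime = 2 h/week × 9 weeks = 18 h
Energy = 1.16 kW × 18 h = 20.88 kWh
Tier 1 (0–10 kWh): 10 × $0.13 = $1.3
Above 10 kWh: 10.88 × $0.16 = $1.7408
Bill = $3.04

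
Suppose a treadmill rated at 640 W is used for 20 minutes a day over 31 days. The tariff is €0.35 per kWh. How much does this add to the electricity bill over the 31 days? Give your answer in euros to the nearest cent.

€2.31

Runtime = 20 min × 31 = 620 min = 10.333333… h
Energy = 0.64 kW × 10.333333… h = 6.613333… kWh
Cost = 6.613333… kWh × €0.35/kWh = €2.31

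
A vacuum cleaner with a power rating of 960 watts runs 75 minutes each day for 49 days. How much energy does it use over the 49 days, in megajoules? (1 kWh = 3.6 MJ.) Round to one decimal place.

211.7 MJ

Runtime = 75 min × 49 = 3675 min = 61.25 h
Energy = 0.96 kW × 61.25 h = 58.8 kWh
= 58.8 × 3.6 MJ = 211.7 MJ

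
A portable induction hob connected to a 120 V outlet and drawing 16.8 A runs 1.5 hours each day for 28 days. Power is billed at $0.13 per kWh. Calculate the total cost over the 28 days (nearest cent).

$11.01

Power = 16.8 A × 120 V = 2016 W = 2.016 kW
Runtime = 1.5 h/day × 28 days = 42 h
Energy = 2.016 kW × 42 h = 84.672 kWh
Cost = 84.672 kWh × $0.13/kWh = $11.01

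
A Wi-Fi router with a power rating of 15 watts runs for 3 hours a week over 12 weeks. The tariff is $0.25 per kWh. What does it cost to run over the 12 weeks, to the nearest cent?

$0.14

Runtime = 3 h/week × 12 weeks = 36 h
Energy = 0.015 kW × 36 h = 0.54 kWh
Cost = 0.54 kWh × $0.25/kWh = $0.14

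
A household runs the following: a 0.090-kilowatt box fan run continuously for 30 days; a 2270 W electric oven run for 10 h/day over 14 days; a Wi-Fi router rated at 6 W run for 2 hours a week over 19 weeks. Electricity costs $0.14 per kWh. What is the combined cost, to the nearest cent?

box fan: Runtime = 24 h × 30 = 720 h
box fan: 0.09 kW × 720 h = 64.8 kWh
electric oven: Runtime = 10 h/day × 14 days = 140 h
electric oven: 2.27 kW × 140 h = 317.8 kWh
Wi-Fi router: Runtime = 2 h/week × 19 weeks = 38 h
Wi-Fi router: 0.006 kW × 38 h = 0.228 kWh
Total energy = 382.828 kWh
Cost = 382.828 × $0.14 = $53.60

$53.60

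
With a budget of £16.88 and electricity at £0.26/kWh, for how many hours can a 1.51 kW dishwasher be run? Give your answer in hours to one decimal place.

43.0 h

Energy available = £16.88 ÷ £0.26/kWh = 64.9231 kWh
Hours = 64.9231 kWh ÷ 1.51 kW = 43.0 h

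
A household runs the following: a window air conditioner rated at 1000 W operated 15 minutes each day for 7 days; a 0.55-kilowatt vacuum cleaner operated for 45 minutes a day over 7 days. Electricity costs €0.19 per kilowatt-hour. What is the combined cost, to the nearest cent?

€0.88

window air conditioner: Runtime = 15 min × 7 = 105 min = 1.75 h
window air conditioner: 1 kW × 1.75 h = 1.75 kWh
vacuum cleaner: Runtime = 45 min × 7 = 315 min = 5.25 h
vacuum cleaner: 0.55 kW × 5.25 h = 2.8875 kWh
Total energy = 4.6375 kWh
Cost = 4.6375 × €0.19 = €0.88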